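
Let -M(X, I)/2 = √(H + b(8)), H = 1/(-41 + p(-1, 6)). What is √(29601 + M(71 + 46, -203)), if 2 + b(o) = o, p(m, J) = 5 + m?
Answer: √(40523769 - 74*√8177)/37 ≈ 172.04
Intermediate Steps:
b(o) = -2 + o
H = -1/37 (H = 1/(-41 + (5 - 1)) = 1/(-41 + 4) = 1/(-37) = -1/37 ≈ -0.027027)
M(X, I) = -2*√8177/37 (M(X, I) = -2*√(-1/37 + (-2 + 8)) = -2*√(-1/37 + 6) = -2*√8177/37)
√(29601 + M(71 + 46, -203)) = √(29601 - 2*√8177/37)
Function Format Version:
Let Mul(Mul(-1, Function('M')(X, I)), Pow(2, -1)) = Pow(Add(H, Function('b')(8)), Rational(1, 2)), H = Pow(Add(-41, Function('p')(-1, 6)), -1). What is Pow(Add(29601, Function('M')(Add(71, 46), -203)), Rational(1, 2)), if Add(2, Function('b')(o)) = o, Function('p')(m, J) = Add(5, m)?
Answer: Mul(Rational(1, 37), Pow(Add(40523769, Mul(-74, Pow(8177, Rational(1, 2)))), Rational(1, 2))) ≈ 172.04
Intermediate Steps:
Function('b')(o) = Add(-2, o)
H = Rational(-1, 37) (H = Pow(Add(-41, Add(5, -1)), -1) = Pow(Add(-41, 4), -1) = Pow(-37, -1) = Rational(-1, 37) ≈ -0.027027)
Function('M')(X, I) = Mul(Rational(-2, 37), Pow(8177, Rational(1, 2))) (Function('M')(X, I) = Mul(-2, Pow(Add(Rational(-1, 37), Add(-2, 8)), Rational(1, 2))) = Mul(-2, Pow(Add(Rational(-1, 37), 6), Rational(1, 2))) = Mul(-2, Pow(Rational(221, 37), Rational(1, 2))) = Mul(-2, Mul(Rational(1, 37), Pow(8177, Rational(1, 2)))) = Mul(Rational(-2, 37), Pow(8177, Rational(1, 2))))
Pow(Add(29601, Function('M')(Add(71, 46), -203)), Rational(1, 2)) = Pow(Add(29601, Mul(Rational(-2, 37), Pow(8177, Rational(1, 2)))), Rational(1, 2))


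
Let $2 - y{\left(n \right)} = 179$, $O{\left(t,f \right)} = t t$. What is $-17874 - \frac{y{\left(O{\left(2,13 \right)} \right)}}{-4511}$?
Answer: $- \frac{80629791}{4511} \approx -17874.0$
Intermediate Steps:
$O{\left(t,f \right)} = t^{2}$
$y{\left(n \right)} = -177$ ($y{\left(n \right)} = 2 - 179 = -177$)
$-17874 - \frac{y{\left(O{\left(2,13 \right)} \right)}}{-4511} = -17874 - - \frac{177}{-4511} = -17874 - \left(-177\right) \left(- \frac{1}{4511}\right) = -17874 - \frac{177}{4511} = - \frac{80629791}{4511}$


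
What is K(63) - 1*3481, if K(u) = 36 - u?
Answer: -3508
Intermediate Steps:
K(63) - 1*3481 = (36 - 1*63) - 1*3481 = (36 - 63) - 3481 = -27 - 3481 = -3508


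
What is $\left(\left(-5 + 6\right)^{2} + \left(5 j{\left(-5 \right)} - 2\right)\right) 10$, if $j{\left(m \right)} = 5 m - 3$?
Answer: $-1410$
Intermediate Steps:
$j{\left(m \right)} = -3 + 5 m$
$\left(\left(-5 + 6\right)^{2} + \left(5 j{\left(-5 \right)} - 2\right)\right) 10 = \left(\left(-5 + 6\right)^{2} + \left(5 \left(-3 + 5 \left(-5\right)\right) - 2\right)\right) 10 = \left(1^{2} + \left(5 \left(-3 - 25\right) - 2\right)\right) 10 = \left(1 + \left(5 \left(-28\right) - 2\right)\right) 10 = \left(1 - 142\right) 10 = \left(-141\right) 10 = -1410$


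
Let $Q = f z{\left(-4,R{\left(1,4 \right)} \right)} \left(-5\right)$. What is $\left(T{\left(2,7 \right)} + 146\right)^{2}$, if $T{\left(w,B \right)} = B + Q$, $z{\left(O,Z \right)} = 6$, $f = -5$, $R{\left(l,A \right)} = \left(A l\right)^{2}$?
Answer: $91809$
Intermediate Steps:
$R{\left(l,A \right)} = A^{2} l^{2}$
$Q = 150$ ($Q = \left(-5\right) 6 \left(-5\right) = \left(-30\right) \left(-5\right) = 150$)
$T{\left(w,B \right)} = 150 + B$ ($T{\left(w,B \right)} = B + 150 = 150 + B$)
$\left(T{\left(2,7 \right)} + 146\right)^{2} = \left(\left(150 + 7\right) + 146\right)^{2} = \left(157 + 146\right)^{2} = 303^{2} = 91809$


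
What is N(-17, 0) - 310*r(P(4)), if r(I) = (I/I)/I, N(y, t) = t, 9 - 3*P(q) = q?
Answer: -186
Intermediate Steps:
P(q) = 3 - q/3
r(I) = 1/I
N(-17, 0) - 310*r(P(4)) = 0 - 310/(3 - 1/3*4) = 0 - 310/(3 - 4/3) = 0 - 310/5/3 = 0 - 310*3/5 = 0 - 186 = -186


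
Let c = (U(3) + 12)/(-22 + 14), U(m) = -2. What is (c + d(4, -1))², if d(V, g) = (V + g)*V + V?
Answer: 3481/16 ≈ 217.56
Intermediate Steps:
d(V, g) = V + V*(V + g) (d(V, g) = V*(V + g) + V = V + V*(V + g))
c = -5/4 (c = (-2 + 12)/(-22 + 14) = 10/(-8) = 10*(-⅛) = -5/4 ≈ -1.2500)
(c + d(4, -1))² = (-5/4 + 4*(1 + 4 - 1))² = (-5/4 + 4*4)² = (-5/4 + 16)² = (59/4)² = 3481/16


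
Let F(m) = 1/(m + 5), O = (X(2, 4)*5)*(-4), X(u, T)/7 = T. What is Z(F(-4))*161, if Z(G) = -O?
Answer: 90160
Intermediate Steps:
X(u, T) = 7*T
O = -560 (O = ((7*4)*5)*(-4) = (28*5)*(-4) = 140*(-4) = -560)
F(m) = 1/(5 + m)
Z(G) = 560 (Z(G) = -1*(-560) = 560)
Z(F(-4))*161 = 560*161 = 90160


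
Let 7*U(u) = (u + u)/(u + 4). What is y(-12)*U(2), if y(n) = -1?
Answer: -2/21 ≈ -0.095238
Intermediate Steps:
U(u) = 2*u/(7*(4 + u)) (U(u) = ((u + u)/(u + 4))/7 = ((2*u)/(4 + u))/7 = (2*u/(4 + u))/7 = 2*u/(7*(4 + u)))
y(-12)*U(2) = -2*2/(7*(4 + 2)) = -2*2/(7*6) = -1*2/21 = -2/21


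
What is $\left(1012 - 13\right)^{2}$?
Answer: $998001$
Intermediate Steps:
$\left(1012 - 13\right)^{2} = 999^{2} = 998001$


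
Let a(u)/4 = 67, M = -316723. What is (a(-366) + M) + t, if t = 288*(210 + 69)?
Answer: -236103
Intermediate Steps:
t = 80352 (t = 288*279 = 80352)
a(u) = 268 (a(u) = 4*67 = 268)
(a(-366) + M) + t = (268 - 316723) + 80352 = -316455 + 80352 = -236103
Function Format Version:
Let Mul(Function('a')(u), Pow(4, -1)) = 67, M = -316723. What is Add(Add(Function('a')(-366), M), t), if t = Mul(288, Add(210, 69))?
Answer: -236103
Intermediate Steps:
t = 80352 (t = Mul(288, 279) = 80352)
Function('a')(u) = 268 (Function('a')(u) = Mul(4, 67) = 268)
Add(Add(Function('a')(-366), M), t) = Add(Add(268, -316723), 80352) = Add(-316455, 80352) = -236103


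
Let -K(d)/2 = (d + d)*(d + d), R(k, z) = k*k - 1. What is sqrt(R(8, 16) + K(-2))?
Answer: sqrt(31) ≈ 5.5678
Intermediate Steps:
R(k, z) = -1 + k**2 (R(k, z) = k**2 - 1 = -1 + k**2)
K(d) = -8*d**2 (K(d) = -2*(d + d)*(d + d) = -2*2*d*2*d = -8*d**2)
sqrt(R(8, 16) + K(-2)) = sqrt((-1 + 8**2) - 8*(-2)**2) = sqrt((-1 + 64) - 8*4) = sqrt(63 - 32) = sqrt(31)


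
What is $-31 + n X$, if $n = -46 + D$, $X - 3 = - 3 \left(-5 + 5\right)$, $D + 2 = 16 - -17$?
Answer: $-76$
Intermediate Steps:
$D = 31$ ($D = -2 + \left(16 - -17\right) = -2 + \left(16 + 17\right) = -2 + 33 = 31$)
$X = 3$ ($X = 3 - 3 \left(-5 + 5\right) = 3 - 0 = 3 + 0 = 3$)
$n = -15$ ($n = -46 + 31 = -15$)
$-31 + n X = -31 - 45 = -76$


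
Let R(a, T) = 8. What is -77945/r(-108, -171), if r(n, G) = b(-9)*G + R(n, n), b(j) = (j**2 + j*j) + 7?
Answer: 77945/28891 ≈ 2.6979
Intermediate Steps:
b(j) = 7 + 2*j**2 (b(j) = (j**2 + j**2) + 7 = 2*j**2 + 7 = 7 + 2*j**2)
r(n, G) = 8 + 169*G (r(n, G) = (7 + 2*(-9)**2)*G + 8 = (7 + 2*81)*G + 8 = (7 + 162)*G + 8 = 169*G + 8 = 8 + 169*G)
-77945/r(-108, -171) = -77945/(8 + 169*(-171)) = -77945/(8 - 28899) = -77945/(-28891) = -77945*(-1/28891) = 77945/28891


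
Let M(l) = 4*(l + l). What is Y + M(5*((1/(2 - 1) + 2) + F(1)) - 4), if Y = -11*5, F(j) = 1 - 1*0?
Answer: 73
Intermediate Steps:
F(j) = 1 (F(j) = 1 + 0 = 1)
M(l) = 8*l (M(l) = 4*(2*l) = 8*l)
Y = -55
Y + M(5*((1/(2 - 1) + 2) + F(1)) - 4) = -55 + 8*(5*((1/(2 - 1) + 2) + 1) - 4) = -55 + 8*(5*((1/1 + 2) + 1) - 4) = -55 + 8*(5*((1 + 2) + 1) - 4) = -55 + 8*(5*(3 + 1) - 4) = -55 + 8*(5*4 - 4) = -55 + 8*(20 - 4) = -55 + 8*16 = -55 + 128 = 73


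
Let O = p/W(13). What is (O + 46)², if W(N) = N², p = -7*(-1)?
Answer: 60543961/28561 ≈ 2119.8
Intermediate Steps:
p = 7
O = 7/169 (O = 7/(13²) = 7/169 ≈ 0.041420)
(O + 46)² = (7/169 + 46)² = (7781/169)² = 60543961/28561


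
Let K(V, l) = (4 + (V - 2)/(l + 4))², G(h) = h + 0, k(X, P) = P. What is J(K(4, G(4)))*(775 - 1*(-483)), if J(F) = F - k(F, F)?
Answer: 0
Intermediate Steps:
G(h) = h
K(V, l) = (4 + (-2 + V)/(4 + l))²
J(F) = 0 (J(F) = F - F = 0)
J(K(4, G(4)))*(775 - 1*(-483)) = 0*(775 - 1*(-483)) = 0*(775 + 483) = 0*1258 = 0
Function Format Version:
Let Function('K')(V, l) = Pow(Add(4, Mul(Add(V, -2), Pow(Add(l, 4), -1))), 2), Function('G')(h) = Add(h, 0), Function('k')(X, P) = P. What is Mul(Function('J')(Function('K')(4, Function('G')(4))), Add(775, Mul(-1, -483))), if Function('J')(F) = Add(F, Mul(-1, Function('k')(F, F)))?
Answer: 0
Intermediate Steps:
Function('G')(h) = h
Function('K')(V, l) = Pow(Add(4, Mul(Pow(Add(4, l), -1), Add(-2, V))), 2) (Function('K')(V, l) = Pow(Add(4, Mul(Add(-2, V), Pow(Add(4, l), -1))), 2) = Pow(Add(4, Mul(Pow(Add(4, l), -1), Add(-2, V))), 2))
Function('J')(F) = 0 (Function('J')(F) = Add(F, Mul(-1, F)) = 0)
Mul(Function('J')(Function('K')(4, Function('G')(4))), Add(775, Mul(-1, -483))) = Mul(0, Add(775, Mul(-1, -483))) = Mul(0, Add(775, 483)) = Mul(0, 1258) = 0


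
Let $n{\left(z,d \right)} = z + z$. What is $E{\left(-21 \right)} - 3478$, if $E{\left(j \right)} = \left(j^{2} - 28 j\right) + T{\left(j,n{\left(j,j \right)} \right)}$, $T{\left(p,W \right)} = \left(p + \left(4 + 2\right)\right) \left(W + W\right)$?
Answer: $-1189$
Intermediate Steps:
$n{\left(z,d \right)} = 2 z$
$T{\left(p,W \right)} = 2 W \left(6 + p\right)$ ($T{\left(p,W \right)} = \left(p + 6\right) 2 W = \left(6 + p\right) 2 W = 2 W \left(6 + p\right)$)
$E{\left(j \right)} = j^{2} - 28 j + 4 j \left(6 + j\right)$ ($E{\left(j \right)} = \left(j^{2} - 28 j\right) + 2 \cdot 2 j \left(6 + j\right) = \left(j^{2} - 28 j\right) + 4 j \left(6 + j\right) = j^{2} - 28 j + 4 j \left(6 + j\right)$)
$E{\left(-21 \right)} - 3478 = - 21 \left(-4 + 5 \left(-21\right)\right) - 3478 = - 21 \left(-4 - 105\right) - 3478 = \left(-21\right) \left(-109\right) - 3478 = 2289 - 3478 = -1189$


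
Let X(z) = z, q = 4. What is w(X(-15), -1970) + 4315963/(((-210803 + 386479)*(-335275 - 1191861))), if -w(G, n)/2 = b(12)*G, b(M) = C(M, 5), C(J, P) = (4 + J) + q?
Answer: 160968682045637/268281143936 ≈ 600.00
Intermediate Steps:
C(J, P) = 8 + J (C(J, P) = (4 + J) + 4 = 8 + J)
b(M) = 8 + M
w(G, n) = -40*G (w(G, n) = -2*(8 + 12)*G = -40*G)
w(X(-15), -1970) + 4315963/(((-210803 + 386479)*(-335275 - 1191861))) = -40*(-15) + 4315963/(((-210803 + 386479)*(-335275 - 1191861))) = 600 + 4315963/((175676*(-1527136))) = 600 + 4315963/(-268281143936) = 600 + 4315963*(-1/268281143936) = 600 - 4315963/268281143936 = 160968682045637/268281143936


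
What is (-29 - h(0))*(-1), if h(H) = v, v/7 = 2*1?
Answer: 43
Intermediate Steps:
v = 14 (v = 7*(2*1) = 7*2 = 14)
h(H) = 14
(-29 - h(0))*(-1) = (-29 - 1*14)*(-1) = (-29 - 14)*(-1) = -43*(-1) = 43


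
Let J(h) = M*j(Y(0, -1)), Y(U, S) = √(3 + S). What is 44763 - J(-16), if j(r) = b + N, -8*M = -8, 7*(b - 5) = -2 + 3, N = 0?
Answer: 313305/7 ≈ 44758.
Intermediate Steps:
b = 36/7 (b = 5 + (-2 + 3)/7 = 5 + (⅐)*1 = 5 + ⅐ = 36/7 ≈ 5.1429)
M = 1 (M = -⅛*(-8) = 1)
j(r) = 36/7 (j(r) = 36/7 + 0 = 36/7)
J(h) = 36/7 (J(h) = 1*(36/7) = 36/7)
44763 - J(-16) = 44763 - 1*36/7 = 44763 - 36/7 = 313305/7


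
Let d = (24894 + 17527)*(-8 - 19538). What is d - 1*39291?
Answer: -829200157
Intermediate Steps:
d = -829160866 (d = 42421*(-19546) = -829160866)
d - 1*39291 = -829160866 - 1*39291 = -829160866 - 39291 = -829200157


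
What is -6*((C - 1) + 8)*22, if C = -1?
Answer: -792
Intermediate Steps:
-6*((C - 1) + 8)*22 = -6*((-1 - 1) + 8)*22 = -6*(-2 + 8)*22 = -6*6*22 = -36*22 = -792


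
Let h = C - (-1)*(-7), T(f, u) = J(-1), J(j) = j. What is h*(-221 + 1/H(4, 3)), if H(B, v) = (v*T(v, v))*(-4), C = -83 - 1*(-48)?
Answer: 18557/2 ≈ 9278.5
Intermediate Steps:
C = -35 (C = -83 + 48 = -35)
T(f, u) = -1
H(B, v) = 4*v (H(B, v) = (v*(-1))*(-4) = -v*(-4) = 4*v)
h = -42 (h = -35 - (-1)*(-7) = -35 - 1*7 = -35 - 7 = -42)
h*(-221 + 1/H(4, 3)) = -42*(-221 + 1/(4*3)) = -42*(-221 + 1/12) = -42*(-2651/12) = 18557/2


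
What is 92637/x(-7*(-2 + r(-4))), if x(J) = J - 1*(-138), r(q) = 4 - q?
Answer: 30879/32 ≈ 964.97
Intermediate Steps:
x(J) = 138 + J (x(J) = J + 138 = 138 + J)
92637/x(-7*(-2 + r(-4))) = 92637/(138 - 7*(-2 + (4 - 1*(-4)))) = 92637/(138 - 7*(-2 + (4 + 4))) = 92637/(138 - 7*(-2 + 8)) = 92637/(138 - 7*6) = 92637/(138 - 42) = 92637/96 = 92637*(1/96) = 30879/32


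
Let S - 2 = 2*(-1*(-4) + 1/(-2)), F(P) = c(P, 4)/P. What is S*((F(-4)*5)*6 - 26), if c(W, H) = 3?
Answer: -873/2 ≈ -436.50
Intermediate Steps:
F(P) = 3/P
S = 9 (S = 2 + 2*(-1*(-4) + 1/(-2)) = 2 + 2*(4 - ½) = 2 + 2*(7/2) = 2 + 7 = 9)
S*((F(-4)*5)*6 - 26) = 9*(((3/(-4))*5)*6 - 26) = 9*(((3*(-¼))*5)*6 - 26) = 9*(-¾*5*6 - 26) = 9*(-15/4*6 - 26) = 9*(-45/2 - 26) = 9*(-97/2) = -873/2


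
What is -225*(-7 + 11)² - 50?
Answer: -3650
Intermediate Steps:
-225*(-7 + 11)² - 50 = -225*4² - 50 = -225*16 - 50 = -3600 - 50 = -3650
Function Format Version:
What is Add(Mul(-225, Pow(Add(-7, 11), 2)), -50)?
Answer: -3650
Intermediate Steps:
Add(Mul(-225, Pow(Add(-7, 11), 2)), -50) = Add(Mul(-225, Pow(4, 2)), -50) = Add(Mul(-225, 16), -50) = Add(-3600, -50) = -3650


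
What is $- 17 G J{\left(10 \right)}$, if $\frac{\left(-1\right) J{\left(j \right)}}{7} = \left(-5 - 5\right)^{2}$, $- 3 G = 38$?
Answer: $- \frac{452200}{3} \approx -1.5073 \cdot 10^{5}$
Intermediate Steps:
$G = - \frac{38}{3}$ ($G = \left(- \frac{1}{3}\right) 38 = - \frac{38}{3} \approx -12.667$)
$J{\left(j \right)} = -700$ ($J{\left(j \right)} = - 7 \left(-5 - 5\right)^{2} = - 7 \left(-10\right)^{2} = \left(-7\right) 100 = -700$)
$- 17 G J{\left(10 \right)} = \left(-17\right) \left(- \frac{38}{3}\right) \left(-700\right) = \frac{646}{3} \left(-700\right) = - \frac{452200}{3}$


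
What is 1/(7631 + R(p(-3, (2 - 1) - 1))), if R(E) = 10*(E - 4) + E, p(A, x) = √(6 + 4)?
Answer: 7591/57622071 - 11*√10/57622071 ≈ 0.00013113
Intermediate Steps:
p(A, x) = √10
R(E) = -40 + 11*E (R(E) = 10*(-4 + E) + E = (-40 + 10*E) + E = -40 + 11*E)
1/(7631 + R(p(-3, (2 - 1) - 1))) = 1/(7631 + (-40 + 11*√10)) = 1/(7591 + 11*√10)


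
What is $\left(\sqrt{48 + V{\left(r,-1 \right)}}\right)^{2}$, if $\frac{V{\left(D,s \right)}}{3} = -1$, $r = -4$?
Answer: $45$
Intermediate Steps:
$V{\left(D,s \right)} = -3$ ($V{\left(D,s \right)} = 3 \left(-1\right) = -3$)
$\left(\sqrt{48 + V{\left(r,-1 \right)}}\right)^{2} = \left(\sqrt{48 - 3}\right)^{2} = \left(\sqrt{45}\right)^{2} = \left(3 \sqrt{5}\right)^{2} = 45$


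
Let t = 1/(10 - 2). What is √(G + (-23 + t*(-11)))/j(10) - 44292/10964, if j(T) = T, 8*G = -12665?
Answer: -11073/2741 + I*√6430/20 ≈ -4.0398 + 4.0094*I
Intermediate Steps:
G = -12665/8 (G = (⅛)*(-12665) = -12665/8 ≈ -1583.1)
t = ⅛ (t = 1/8 = ⅛ ≈ 0.12500)
√(G + (-23 + t*(-11)))/j(10) - 44292/10964 = √(-12665/8 + (-23 + (⅛)*(-11)))/10 - 44292/10964 = √(-12665/8 + (-23 - 11/8))*(⅒) - 44292*1/10964 = √(-12665/8 - 195/8)*(⅒) - 11073/2741 = √(-3215/2)*(⅒) - 11073/2741 = (I*√6430/2)*(⅒) - 11073/2741 = I*√6430/20 - 11073/2741 = -11073/2741 + I*√6430/20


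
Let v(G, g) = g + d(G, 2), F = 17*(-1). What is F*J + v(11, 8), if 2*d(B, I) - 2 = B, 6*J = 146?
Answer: -2395/6 ≈ -399.17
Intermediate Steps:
J = 73/3 (J = (⅙)*146 = 73/3 ≈ 24.333)
d(B, I) = 1 + B/2
F = -17
v(G, g) = 1 + g + G/2 (v(G, g) = g + (1 + G/2) = 1 + g + G/2)
F*J + v(11, 8) = -17*73/3 + (1 + 8 + (½)*11) = -1241/3 + (1 + 8 + 11/2) = -1241/3 + 29/2 = -2395/6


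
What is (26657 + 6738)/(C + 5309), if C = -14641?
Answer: -33395/9332 ≈ -3.5785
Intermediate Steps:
(26657 + 6738)/(C + 5309) = (26657 + 6738)/(-14641 + 5309) = 33395/(-9332) = 33395*(-1/9332) = -33395/9332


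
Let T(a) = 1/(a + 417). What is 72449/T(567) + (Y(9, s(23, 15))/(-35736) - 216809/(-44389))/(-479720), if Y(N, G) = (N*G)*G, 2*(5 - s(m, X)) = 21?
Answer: 14466562639313661061483/202926076275968 ≈ 7.1290e+7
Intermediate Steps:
T(a) = 1/(417 + a)
s(m, X) = -11/2 (s(m, X) = 5 - ½*21 = 5 - 21/2 = -11/2)
Y(N, G) = N*G² (Y(N, G) = (G*N)*G = N*G²)
72449/T(567) + (Y(9, s(23, 15))/(-35736) - 216809/(-44389))/(-479720) = 72449/(1/(417 + 567)) + ((9*(-11/2)²)/(-35736) - 216809/(-44389))/(-479720) = 72449/(1/984) + ((9*(121/4))*(-1/35736) - 216809*(-1/44389))*(-1/479720) = 72449/(1/984) + ((1089/4)*(-1/35736) + 216809/44389)*(-1/479720) = 72449*984 + (-363/47648 + 216809/44389)*(-1/479720) = 71289816 + (10314402025/2115047072)*(-1/479720) = 71289816 - 2062880405/202926076275968 = 14466562639313661061483/202926076275968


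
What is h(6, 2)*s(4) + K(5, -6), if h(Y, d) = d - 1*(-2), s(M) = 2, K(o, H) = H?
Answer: 2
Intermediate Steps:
h(Y, d) = 2 + d (h(Y, d) = d + 2 = 2 + d)
h(6, 2)*s(4) + K(5, -6) = (2 + 2)*2 - 6 = 4*2 - 6 = 8 - 6 = 2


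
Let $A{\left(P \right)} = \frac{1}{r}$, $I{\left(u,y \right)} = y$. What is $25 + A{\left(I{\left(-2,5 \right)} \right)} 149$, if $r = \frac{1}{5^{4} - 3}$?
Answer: $92703$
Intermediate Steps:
$r = \frac{1}{622}$ ($r = \frac{1}{625 - 3} = \frac{1}{622} \approx 0.0016077$)
$A{\left(P \right)} = 622$ ($A{\left(P \right)} = \frac{1}{\frac{1}{622}} = 622$)
$25 + A{\left(I{\left(-2,5 \right)} \right)} 149 = 25 + 622 \cdot 149 = 25 + 92678 = 92703$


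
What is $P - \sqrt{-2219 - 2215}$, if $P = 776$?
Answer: $776 - i \sqrt{4434} \approx 776.0 - 66.588 i$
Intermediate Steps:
$P - \sqrt{-2219 - 2215} = 776 - \sqrt{-2219 - 2215} = 776 - \sqrt{-4434} = 776 - i \sqrt{4434}$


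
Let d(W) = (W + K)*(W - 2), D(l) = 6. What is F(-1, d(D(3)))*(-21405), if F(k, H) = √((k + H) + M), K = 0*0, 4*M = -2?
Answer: -64215*√10/2 ≈ -1.0153e+5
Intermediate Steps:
M = -½ (M = (¼)*(-2) = -½ ≈ -0.50000)
K = 0
d(W) = W*(-2 + W) (d(W) = (W + 0)*(W - 2) = W*(-2 + W))
F(k, H) = √(-½ + H + k) (F(k, H) = √((k + H) - ½) = √((H + k) - ½) = √(-½ + H + k))
F(-1, d(D(3)))*(-21405) = (√(-2 + 4*(6*(-2 + 6)) + 4*(-1))/2)*(-21405) = (√(-2 + 4*(6*4) - 4)/2)*(-21405) = (√(-2 + 4*24 - 4)/2)*(-21405) = (√(-2 + 96 - 4)/2)*(-21405) = (√90/2)*(-21405) = ((3*√10)/2)*(-21405) = (3*√10/2)*(-21405) = -64215*√10/2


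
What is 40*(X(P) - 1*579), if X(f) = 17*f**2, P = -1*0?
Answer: -23160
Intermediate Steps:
P = 0
40*(X(P) - 1*579) = 40*(17*0**2 - 1*579) = 40*(17*0 - 579) = 40*(0 - 579) = 40*(-579) = -23160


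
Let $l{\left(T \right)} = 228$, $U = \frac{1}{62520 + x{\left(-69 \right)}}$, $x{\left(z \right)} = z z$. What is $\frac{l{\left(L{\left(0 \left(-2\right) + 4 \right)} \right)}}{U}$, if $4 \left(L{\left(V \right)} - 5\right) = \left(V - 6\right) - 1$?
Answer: $15340068$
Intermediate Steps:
$x{\left(z \right)} = z^{2}$
$L{\left(V \right)} = \frac{13}{4} + \frac{V}{4}$ ($L{\left(V \right)} = 5 + \frac{\left(V - 6\right) - 1}{4} = 5 + \frac{\left(-6 + V\right) - 1}{4} = 5 + \frac{-7 + V}{4} = 5 + \left(- \frac{7}{4} + \frac{V}{4}\right) = \frac{13}{4} + \frac{V}{4}$)
$U = \frac{1}{67281}$ ($U = \frac{1}{62520 + \left(-69\right)^{2}} = \frac{1}{62520 + 4761} = \frac{1}{67281} \approx 1.4863 \cdot 10^{-5}$)
$\frac{l{\left(L{\left(0 \left(-2\right) + 4 \right)} \right)}}{U} = 228 \frac{1}{\frac{1}{67281}} = 228 \cdot 67281 = 15340068$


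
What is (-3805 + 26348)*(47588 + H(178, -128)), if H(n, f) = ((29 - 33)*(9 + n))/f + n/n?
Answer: 34333778005/32 ≈ 1.0729e+9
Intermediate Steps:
H(n, f) = 1 + (-36 - 4*n)/f (H(n, f) = (-4*(9 + n))/f + 1 = (-36 - 4*n)/f + 1 = 1 + (-36 - 4*n)/f)
(-3805 + 26348)*(47588 + H(178, -128)) = (-3805 + 26348)*(47588 + (-36 - 128 - 4*178)/(-128)) = 22543*(47588 - (-36 - 128 - 712)/128) = 22543*(47588 - 1/128*(-876)) = 22543*(47588 + 219/32) = 22543*(1523035/32) = 34333778005/32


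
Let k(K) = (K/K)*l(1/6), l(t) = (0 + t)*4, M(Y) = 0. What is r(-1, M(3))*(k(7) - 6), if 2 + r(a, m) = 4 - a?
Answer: -16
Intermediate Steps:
l(t) = 4*t (l(t) = t*4 = 4*t)
r(a, m) = 2 - a (r(a, m) = -2 + (4 - a) = 2 - a)
k(K) = ⅔ (k(K) = (K/K)*(4/6) = 1*(4*(⅙)) = 1*(⅔) = ⅔)
r(-1, M(3))*(k(7) - 6) = (2 - 1*(-1))*(⅔ - 6) = (2 + 1)*(-16/3) = 3*(-16/3) = -16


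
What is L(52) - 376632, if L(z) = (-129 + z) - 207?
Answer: -376916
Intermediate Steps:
L(z) = -336 + z
L(52) - 376632 = (-336 + 52) - 376632 = -284 - 376632 = -376916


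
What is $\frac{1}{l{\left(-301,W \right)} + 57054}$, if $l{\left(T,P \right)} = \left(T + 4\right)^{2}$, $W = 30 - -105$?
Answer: $\frac{1}{145263} \approx 6.8841 \cdot 10^{-6}$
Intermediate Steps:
$W = 135$ ($W = 30 + 105 = 135$)
$l{\left(T,P \right)} = \left(4 + T\right)^{2}$
$\frac{1}{l{\left(-301,W \right)} + 57054} = \frac{1}{\left(4 - 301\right)^{2} + 57054} = \frac{1}{\left(-297\right)^{2} + 57054} = \frac{1}{88209 + 57054} = \frac{1}{145263}$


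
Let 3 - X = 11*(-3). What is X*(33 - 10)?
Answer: 828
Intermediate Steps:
X = 36 (X = 3 - 11*(-3) = 3 - 1*(-33) = 3 + 33 = 36)
X*(33 - 10) = 36*(33 - 10) = 36*23 = 828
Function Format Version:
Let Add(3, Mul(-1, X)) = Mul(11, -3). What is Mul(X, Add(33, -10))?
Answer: 828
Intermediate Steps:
X = 36 (X = Add(3, Mul(-1, Mul(11, -3))) = Add(3, Mul(-1, -33)) = Add(3, 33) = 36)
Mul(X, Add(33, -10)) = Mul(36, Add(33, -10)) = Mul(36, 23) = 828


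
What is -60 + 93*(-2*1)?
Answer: -246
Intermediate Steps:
-60 + 93*(-2*1) = -60 + 93*(-2) = -60 - 186 = -246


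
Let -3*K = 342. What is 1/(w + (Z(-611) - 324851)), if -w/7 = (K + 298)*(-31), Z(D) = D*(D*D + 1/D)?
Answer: -1/228384053 ≈ -4.3786e-9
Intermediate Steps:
K = -114 (K = -⅓*342 = -114)
Z(D) = D*(1/D + D²) (Z(D) = D*(D² + 1/D) = D*(1/D + D²))
w = 39928 (w = -7*(-114 + 298)*(-31) = -1288*(-31) = -7*(-5704) = 39928)
1/(w + (Z(-611) - 324851)) = 1/(39928 + ((1 + (-611)³) - 324851)) = 1/(39928 + ((1 - 228099131) - 324851)) = 1/(39928 + (-228099130 - 324851)) = 1/(39928 - 228423981) = 1/(-228384053) = -1/228384053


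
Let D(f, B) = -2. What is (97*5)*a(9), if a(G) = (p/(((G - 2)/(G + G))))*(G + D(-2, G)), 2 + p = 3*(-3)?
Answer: -96030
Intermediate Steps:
p = -11 (p = -2 + 3*(-3) = -2 - 9 = -11)
a(G) = -22*G (a(G) = (-11*(G + G)/(G - 2))*(G - 2) = (-11*2*G/(-2 + G))*(-2 + G) = (-22*G/(-2 + G))*(-2 + G) = -22*G)
(97*5)*a(9) = (97*5)*(-22*9) = 485*(-198) = -96030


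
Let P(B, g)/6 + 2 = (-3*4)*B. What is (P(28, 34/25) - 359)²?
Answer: 5697769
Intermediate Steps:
P(B, g) = -12 - 72*B (P(B, g) = -12 + 6*((-3*4)*B) = -12 + 6*(-12*B) = -12 - 72*B)
(P(28, 34/25) - 359)² = ((-12 - 72*28) - 359)² = ((-12 - 2016) - 359)² = (-2028 - 359)² = (-2387)² = 5697769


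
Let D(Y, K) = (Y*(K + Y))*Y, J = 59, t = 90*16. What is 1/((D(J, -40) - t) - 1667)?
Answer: 1/63032 ≈ 1.5865e-5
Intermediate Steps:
t = 1440
D(Y, K) = Y²*(K + Y)
1/((D(J, -40) - t) - 1667) = 1/((59²*(-40 + 59) - 1*1440) - 1667) = 1/((3481*19 - 1440) - 1667) = 1/((66139 - 1440) - 1667) = 1/(64699 - 1667) = 1/63032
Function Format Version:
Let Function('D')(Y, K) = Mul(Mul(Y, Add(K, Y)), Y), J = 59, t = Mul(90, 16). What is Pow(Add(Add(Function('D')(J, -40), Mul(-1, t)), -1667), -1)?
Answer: Rational(1, 63032) ≈ 1.5865e-5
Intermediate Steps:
t = 1440
Function('D')(Y, K) = Mul(Pow(Y, 2), Add(K, Y))
Pow(Add(Add(Function('D')(J, -40), Mul(-1, t)), -1667), -1) = Pow(Add(Add(Mul(Pow(59, 2), Add(-40, 59)), Mul(-1, 1440)), -1667), -1) = Pow(Add(Add(Mul(3481, 19), -1440), -1667), -1) = Pow(Add(Add(66139, -1440), -1667), -1) = Pow(Add(64699, -1667), -1) = Pow(63032, -1) = Rational(1, 63032)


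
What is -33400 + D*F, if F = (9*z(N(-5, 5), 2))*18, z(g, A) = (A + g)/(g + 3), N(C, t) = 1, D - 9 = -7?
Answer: -33157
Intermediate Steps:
D = 2 (D = 9 - 7 = 2)
z(g, A) = (A + g)/(3 + g)
F = 243/2 (F = (9*((2 + 1)/(3 + 1)))*18 = (9*(3/4))*18 = (9*((¼)*3))*18 = (9*(¾))*18 = (27/4)*18 = 243/2 ≈ 121.50)
-33400 + D*F = -33400 + 2*(243/2) = -33400 + 243 = -33157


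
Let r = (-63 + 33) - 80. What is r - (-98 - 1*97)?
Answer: 85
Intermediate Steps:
r = -110 (r = -30 - 80 = -110)
r - (-98 - 1*97) = -110 - (-98 - 1*97) = -110 - (-98 - 97) = -110 - 1*(-195) = -110 + 195 = 85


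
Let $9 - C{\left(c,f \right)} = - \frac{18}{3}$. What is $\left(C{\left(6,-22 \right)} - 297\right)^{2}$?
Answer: $79524$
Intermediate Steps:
$C{\left(c,f \right)} = 15$ ($C{\left(c,f \right)} = 9 - - \frac{18}{3} = 9 - \left(-18\right) \frac{1}{3} = 9 - -6 = 9 + 6 = 15$)
$\left(C{\left(6,-22 \right)} - 297\right)^{2} = \left(15 - 297\right)^{2} = \left(-282\right)^{2} = 79524$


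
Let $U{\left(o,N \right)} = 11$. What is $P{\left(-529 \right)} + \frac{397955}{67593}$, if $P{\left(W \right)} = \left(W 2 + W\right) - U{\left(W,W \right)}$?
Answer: $- \frac{107615659}{67593} \approx -1592.1$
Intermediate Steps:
$P{\left(W \right)} = -11 + 3 W$ ($P{\left(W \right)} = \left(W 2 + W\right) - 11 = \left(2 W + W\right) - 11 = 3 W - 11 = -11 + 3 W$)
$P{\left(-529 \right)} + \frac{397955}{67593} = \left(-11 + 3 \left(-529\right)\right) + \frac{397955}{67593} = \left(-11 - 1587\right) + 397955 \cdot \frac{1}{67593} = -1598 + \frac{397955}{67593} = - \frac{107615659}{67593}$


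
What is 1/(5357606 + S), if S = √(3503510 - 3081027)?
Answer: 5357606/28703941628753 - √422483/28703941628753 ≈ 1.8663e-7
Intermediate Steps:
S = √422483 ≈ 649.99
1/(5357606 + S) = 1/(5357606 + √422483)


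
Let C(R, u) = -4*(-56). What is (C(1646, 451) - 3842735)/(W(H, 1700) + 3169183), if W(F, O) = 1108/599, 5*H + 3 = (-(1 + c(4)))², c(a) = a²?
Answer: -767221363/632780575 ≈ -1.2125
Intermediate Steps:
H = 286/5 (H = -⅗ + (-(1 + 4²))²/5 = -⅗ + (-(1 + 16))²/5 = -⅗ + (-1*17)²/5 = -⅗ + (⅕)*(-17)² = -⅗ + (⅕)*289 = -⅗ + 289/5 = 286/5 ≈ 57.200)
W(F, O) = 1108/599 (W(F, O) = 1108*(1/599) = 1108/599)
C(R, u) = 224
(C(1646, 451) - 3842735)/(W(H, 1700) + 3169183) = (224 - 3842735)/(1108/599 + 3169183) = -3842511/1898341725/599 = -3842511*599/1898341725 = -767221363/632780575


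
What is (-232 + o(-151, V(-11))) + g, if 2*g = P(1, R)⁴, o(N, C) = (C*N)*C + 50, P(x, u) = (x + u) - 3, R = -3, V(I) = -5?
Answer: -7289/2 ≈ -3644.5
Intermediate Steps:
P(x, u) = -3 + u + x (P(x, u) = (u + x) - 3 = -3 + u + x)
o(N, C) = 50 + N*C² (o(N, C) = N*C² + 50 = 50 + N*C²)
g = 625/2 (g = (-3 - 3 + 1)⁴/2 = (½)*(-5)⁴ = (½)*625 = 625/2 ≈ 312.50)
(-232 + o(-151, V(-11))) + g = (-232 + (50 - 151*(-5)²)) + 625/2 = (-232 + (50 - 151*25)) + 625/2 = (-232 + (50 - 3775)) + 625/2 = (-232 - 3725) + 625/2 = -3957 + 625/2 = -7289/2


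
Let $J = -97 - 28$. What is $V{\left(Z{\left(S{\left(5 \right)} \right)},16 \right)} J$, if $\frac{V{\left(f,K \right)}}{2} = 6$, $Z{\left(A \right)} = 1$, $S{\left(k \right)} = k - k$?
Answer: $-1500$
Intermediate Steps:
$S{\left(k \right)} = 0$
$J = -125$ ($J = -97 - 28 = -125$)
$V{\left(f,K \right)} = 12$ ($V{\left(f,K \right)} = 2 \cdot 6 = 12$)
$V{\left(Z{\left(S{\left(5 \right)} \right)},16 \right)} J = 12 \left(-125\right) = -1500$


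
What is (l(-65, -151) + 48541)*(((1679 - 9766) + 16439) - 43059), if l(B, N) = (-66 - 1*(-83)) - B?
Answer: -1687558461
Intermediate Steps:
l(B, N) = 17 - B (l(B, N) = (-66 + 83) - B = 17 - B)
(l(-65, -151) + 48541)*(((1679 - 9766) + 16439) - 43059) = ((17 - 1*(-65)) + 48541)*(((1679 - 9766) + 16439) - 43059) = ((17 + 65) + 48541)*((-8087 + 16439) - 43059) = (82 + 48541)*(8352 - 43059) = 48623*(-34707) = -1687558461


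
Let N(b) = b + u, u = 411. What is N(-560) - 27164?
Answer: -27313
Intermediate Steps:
N(b) = 411 + b (N(b) = b + 411 = 411 + b)
N(-560) - 27164 = (411 - 560) - 27164 = -149 - 27164 = -27313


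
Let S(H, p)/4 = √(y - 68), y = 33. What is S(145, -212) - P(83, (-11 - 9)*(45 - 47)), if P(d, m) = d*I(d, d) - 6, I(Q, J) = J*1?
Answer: -6883 + 4*I*√35 ≈ -6883.0 + 23.664*I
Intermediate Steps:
I(Q, J) = J
S(H, p) = 4*I*√35 (S(H, p) = 4*√(33 - 68) = 4*√(-35) = 4*(I*√35) = 4*I*√35)
P(d, m) = -6 + d² (P(d, m) = d*d - 6 = d² - 6 = -6 + d²)
S(145, -212) - P(83, (-11 - 9)*(45 - 47)) = 4*I*√35 - (-6 + 83²) = 4*I*√35 - (-6 + 6889) = 4*I*√35 - 1*6883 = 4*I*√35 - 6883 = -6883 + 4*I*√35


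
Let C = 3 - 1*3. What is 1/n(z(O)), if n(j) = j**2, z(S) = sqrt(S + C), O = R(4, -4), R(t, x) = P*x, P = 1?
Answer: -1/4 ≈ -0.25000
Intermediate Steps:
R(t, x) = x (R(t, x) = 1*x = x)
O = -4
C = 0 (C = 3 - 3 = 0)
z(S) = sqrt(S) (z(S) = sqrt(S + 0) = sqrt(S))
1/n(z(O)) = 1/((sqrt(-4))**2) = 1/((2*I)**2) = 1/(-4) = -1/4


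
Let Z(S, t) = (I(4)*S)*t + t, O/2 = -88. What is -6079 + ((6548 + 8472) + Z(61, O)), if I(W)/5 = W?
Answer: -205955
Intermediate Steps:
O = -176 (O = 2*(-88) = -176)
I(W) = 5*W
Z(S, t) = t + 20*S*t (Z(S, t) = ((5*4)*S)*t + t = (20*S)*t + t = 20*S*t + t = t + 20*S*t)
-6079 + ((6548 + 8472) + Z(61, O)) = -6079 + ((6548 + 8472) - 176*(1 + 20*61)) = -6079 + (15020 - 176*(1 + 1220)) = -6079 + (15020 - 176*1221) = -6079 + (15020 - 214896) = -6079 - 199876 = -205955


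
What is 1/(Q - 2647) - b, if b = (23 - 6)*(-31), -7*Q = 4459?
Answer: 1730667/3284 ≈ 527.00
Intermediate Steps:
Q = -637 (Q = -⅐*4459 = -637)
b = -527 (b = 17*(-31) = -527)
1/(Q - 2647) - b = 1/(-637 - 2647) - 1*(-527) = 1/(-3284) + 527 = -1/3284 + 527 = 1730667/3284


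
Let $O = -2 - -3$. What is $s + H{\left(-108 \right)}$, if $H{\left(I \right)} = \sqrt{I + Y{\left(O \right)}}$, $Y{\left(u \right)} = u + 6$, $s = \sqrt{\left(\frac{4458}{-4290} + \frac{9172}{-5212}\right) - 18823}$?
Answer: $i \left(\sqrt{101} + \frac{\sqrt{16340085748470055}}{931645}\right) \approx 147.26 i$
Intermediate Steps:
$s = \frac{i \sqrt{16340085748470055}}{931645}$ ($s = \sqrt{\left(4458 \left(- \frac{1}{4290}\right) + 9172 \left(- \frac{1}{5212}\right)\right) - 18823} = \sqrt{\left(- \frac{743}{715} - \frac{2293}{1303}\right) - 18823} = \sqrt{- \frac{2607624}{931645} - 18823} = \sqrt{- \frac{17538961459}{931645}} = \frac{i \sqrt{16340085748470055}}{931645} \approx 137.21 i$)
$O = 1$ ($O = -2 + 3 = 1$)
$Y{\left(u \right)} = 6 + u$
$H{\left(I \right)} = \sqrt{7 + I}$ ($H{\left(I \right)} = \sqrt{I + \left(6 + 1\right)} = \sqrt{I + 7} = \sqrt{7 + I}$)
$s + H{\left(-108 \right)} = \frac{i \sqrt{16340085748470055}}{931645} + \sqrt{7 - 108} = \frac{i \sqrt{16340085748470055}}{931645} + \sqrt{-101} = \frac{i \sqrt{16340085748470055}}{931645} + i \sqrt{101} = i \sqrt{101} + \frac{i \sqrt{16340085748470055}}{931645}$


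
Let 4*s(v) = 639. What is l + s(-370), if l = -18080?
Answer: -71681/4 ≈ -17920.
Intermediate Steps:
s(v) = 639/4 (s(v) = (1/4)*639 = 639/4)
l + s(-370) = -18080 + 639/4 = -71681/4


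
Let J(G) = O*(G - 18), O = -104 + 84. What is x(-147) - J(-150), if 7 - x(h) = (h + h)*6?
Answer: -1589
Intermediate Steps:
O = -20
J(G) = 360 - 20*G (J(G) = -20*(G - 18) = -20*(-18 + G) = 360 - 20*G)
x(h) = 7 - 12*h (x(h) = 7 - (h + h)*6 = 7 - 2*h*6 = 7 - 12*h)
x(-147) - J(-150) = (7 - 12*(-147)) - (360 - 20*(-150)) = (7 + 1764) - (360 + 3000) = 1771 - 1*3360 = 1771 - 3360 = -1589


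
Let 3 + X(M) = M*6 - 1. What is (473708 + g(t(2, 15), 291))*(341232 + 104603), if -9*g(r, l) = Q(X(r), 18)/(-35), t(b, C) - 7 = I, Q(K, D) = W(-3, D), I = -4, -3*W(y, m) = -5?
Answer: 39915970013855/189 ≈ 2.1120e+11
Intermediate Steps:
W(y, m) = 5/3 (W(y, m) = -⅓*(-5) = 5/3)
X(M) = -4 + 6*M (X(M) = -3 + (M*6 - 1) = -3 + (6*M - 1) = -3 + (-1 + 6*M) = -4 + 6*M)
Q(K, D) = 5/3
t(b, C) = 3 (t(b, C) = 7 - 4 = 3)
g(r, l) = 1/189 (g(r, l) = -5/(27*(-35)) = -5*(-1)/(27*35) = -⅑*(-1/21) = 1/189)
(473708 + g(t(2, 15), 291))*(341232 + 104603) = (473708 + 1/189)*(341232 + 104603) = (89530813/189)*445835 = 39915970013855/189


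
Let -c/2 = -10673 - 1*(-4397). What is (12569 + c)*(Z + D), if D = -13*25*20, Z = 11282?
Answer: 120128622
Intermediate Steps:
c = 12552 (c = -2*(-10673 - 1*(-4397)) = -2*(-10673 + 4397) = -2*(-6276) = 12552)
D = -6500 (D = -325*20 = -6500)
(12569 + c)*(Z + D) = (12569 + 12552)*(11282 - 6500) = 25121*4782 = 120128622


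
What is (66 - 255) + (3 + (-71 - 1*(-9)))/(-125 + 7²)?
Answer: -14305/76 ≈ -188.22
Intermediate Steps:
(66 - 255) + (3 + (-71 - 1*(-9)))/(-125 + 7²) = -189 + (3 + (-71 + 9))/(-125 + 49) = -189 + (3 - 62)/(-76) = -189 - 59*(-1/76) = -189 + 59/76 = -14305/76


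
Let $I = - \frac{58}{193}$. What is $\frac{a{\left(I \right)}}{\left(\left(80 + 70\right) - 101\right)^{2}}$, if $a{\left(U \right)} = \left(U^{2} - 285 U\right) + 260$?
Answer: $\frac{12878394}{89434849} \approx 0.144$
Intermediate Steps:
$I = - \frac{58}{193}$ ($I = \left(-58\right) \frac{1}{193} = - \frac{58}{193} \approx -0.30052$)
$a{\left(U \right)} = 260 + U^{2} - 285 U$
$\frac{a{\left(I \right)}}{\left(\left(80 + 70\right) - 101\right)^{2}} = \frac{260 + \left(- \frac{58}{193}\right)^{2} - - \frac{16530}{193}}{\left(\left(80 + 70\right) - 101\right)^{2}} = \frac{260 + \frac{3364}{37249} + \frac{16530}{193}}{\left(150 - 101\right)^{2}} = \frac{12878394}{37249 \cdot 49^{2}} = \frac{12878394}{37249 \cdot 2401} = \frac{12878394}{37249} \cdot \frac{1}{2401} = \frac{12878394}{89434849}$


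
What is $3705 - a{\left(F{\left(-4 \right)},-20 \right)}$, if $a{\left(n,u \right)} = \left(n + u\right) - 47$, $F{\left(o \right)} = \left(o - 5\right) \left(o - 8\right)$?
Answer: $3664$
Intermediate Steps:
$F{\left(o \right)} = \left(-8 + o\right) \left(-5 + o\right)$ ($F{\left(o \right)} = \left(-5 + o\right) \left(-8 + o\right) = \left(-8 + o\right) \left(-5 + o\right)$)
$a{\left(n,u \right)} = -47 + n + u$
$3705 - a{\left(F{\left(-4 \right)},-20 \right)} = 3705 - \left(-47 + \left(40 + \left(-4\right)^{2} - -52\right) - 20\right) = 3705 - \left(-47 + \left(40 + 16 + 52\right) - 20\right) = 3705 - \left(-47 + 108 - 20\right) = 3705 - 41 = 3664$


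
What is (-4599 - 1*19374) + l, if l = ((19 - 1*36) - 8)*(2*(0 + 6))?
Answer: -24273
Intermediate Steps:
l = -300 (l = ((19 - 36) - 8)*(2*6) = (-17 - 8)*12 = -25*12 = -300)
(-4599 - 1*19374) + l = (-4599 - 1*19374) - 300 = (-4599 - 19374) - 300 = -23973 - 300 = -24273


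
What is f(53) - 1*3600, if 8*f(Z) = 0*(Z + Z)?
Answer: -3600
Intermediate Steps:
f(Z) = 0 (f(Z) = (0*(Z + Z))/8 = (0*(2*Z))/8 = (⅛)*0 = 0)
f(53) - 1*3600 = 0 - 1*3600 = 0 - 3600 = -3600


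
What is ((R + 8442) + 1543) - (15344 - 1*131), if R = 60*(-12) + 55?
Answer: -5893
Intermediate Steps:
R = -665 (R = -720 + 55 = -665)
((R + 8442) + 1543) - (15344 - 1*131) = ((-665 + 8442) + 1543) - (15344 - 1*131) = (7777 + 1543) - (15344 - 131) = 9320 - 1*15213 = 9320 - 15213 = -5893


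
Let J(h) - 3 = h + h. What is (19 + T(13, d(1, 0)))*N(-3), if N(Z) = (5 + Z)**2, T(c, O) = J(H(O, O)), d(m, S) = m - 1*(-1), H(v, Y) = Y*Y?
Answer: 120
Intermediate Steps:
H(v, Y) = Y**2
d(m, S) = 1 + m (d(m, S) = m + 1 = 1 + m)
J(h) = 3 + 2*h (J(h) = 3 + (h + h) = 3 + 2*h)
T(c, O) = 3 + 2*O**2
(19 + T(13, d(1, 0)))*N(-3) = (19 + (3 + 2*(1 + 1)**2))*(5 - 3)**2 = (19 + (3 + 2*2**2))*2**2 = (19 + (3 + 2*4))*4 = (19 + (3 + 8))*4 = (19 + 11)*4 = 30*4 = 120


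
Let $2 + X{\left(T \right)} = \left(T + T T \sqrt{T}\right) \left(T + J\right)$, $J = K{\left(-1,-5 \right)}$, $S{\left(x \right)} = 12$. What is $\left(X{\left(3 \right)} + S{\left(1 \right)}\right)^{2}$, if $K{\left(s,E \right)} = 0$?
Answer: $2548 + 1026 \sqrt{3} \approx 4325.1$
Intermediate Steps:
$J = 0$
$X{\left(T \right)} = -2 + T \left(T + T^{\frac{5}{2}}\right)$ ($X{\left(T \right)} = -2 + \left(T + T T \sqrt{T}\right) \left(T + 0\right) = -2 + \left(T + T^{2} \sqrt{T}\right) T = -2 + \left(T + T^{\frac{5}{2}}\right) T = -2 + T \left(T + T^{\frac{5}{2}}\right)$)
$\left(X{\left(3 \right)} + S{\left(1 \right)}\right)^{2} = \left(\left(-2 + 3^{2} + 3^{\frac{7}{2}}\right) + 12\right)^{2} = \left(\left(-2 + 9 + 27 \sqrt{3}\right) + 12\right)^{2} = \left(\left(7 + 27 \sqrt{3}\right) + 12\right)^{2} = \left(19 + 27 \sqrt{3}\right)^{2}$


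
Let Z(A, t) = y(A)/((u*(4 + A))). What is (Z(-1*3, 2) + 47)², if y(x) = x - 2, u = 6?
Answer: 76729/36 ≈ 2131.4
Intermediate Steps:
y(x) = -2 + x
Z(A, t) = (-2 + A)/(24 + 6*A) (Z(A, t) = (-2 + A)/((6*(4 + A))) = (-2 + A)/(24 + 6*A))
(Z(-1*3, 2) + 47)² = ((-2 - 1*3)/(6*(4 - 1*3)) + 47)² = ((-2 - 3)/(6*(4 - 3)) + 47)² = ((⅙)*(-5)/1 + 47)² = ((⅙)*1*(-5) + 47)² = (-⅚ + 47)² = (277/6)² = 76729/36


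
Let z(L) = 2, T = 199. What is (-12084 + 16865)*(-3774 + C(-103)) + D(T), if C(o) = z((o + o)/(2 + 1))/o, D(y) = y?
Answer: -1858468947/103 ≈ -1.8043e+7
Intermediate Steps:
C(o) = 2/o
(-12084 + 16865)*(-3774 + C(-103)) + D(T) = (-12084 + 16865)*(-3774 + 2/(-103)) + 199 = 4781*(-3774 + 2*(-1/103)) + 199 = 4781*(-3774 - 2/103) + 199 = 4781*(-388724/103) + 199 = -1858489444/103 + 199 = -1858468947/103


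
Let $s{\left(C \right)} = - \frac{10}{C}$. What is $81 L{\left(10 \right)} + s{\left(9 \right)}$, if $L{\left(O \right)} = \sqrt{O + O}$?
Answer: $- \frac{10}{9} + 162 \sqrt{5} \approx 361.13$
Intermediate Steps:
$L{\left(O \right)} = \sqrt{2} \sqrt{O}$ ($L{\left(O \right)} = \sqrt{2 O} = \sqrt{2} \sqrt{O}$)
$81 L{\left(10 \right)} + s{\left(9 \right)} = 81 \sqrt{2} \sqrt{10} - \frac{10}{9} = 81 \cdot 2 \sqrt{5} - \frac{10}{9} = 162 \sqrt{5} - \frac{10}{9} = - \frac{10}{9} + 162 \sqrt{5}$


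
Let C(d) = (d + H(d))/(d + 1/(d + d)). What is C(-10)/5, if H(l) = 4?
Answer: 8/67 ≈ 0.11940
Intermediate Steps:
C(d) = (4 + d)/(d + 1/(2*d)) (C(d) = (d + 4)/(d + 1/(d + d)) = (4 + d)/(d + 1/(2*d)))
C(-10)/5 = (2*(-10)*(4 - 10)/(1 + 2*(-10)²))/5 = (2*(-10)*(-6)/(1 + 2*100))/5 = (2*(-10)*(-6)/(1 + 200))/5 = (2*(-10)*(-6)/201)/5 = (2*(-10)*(1/201)*(-6))/5 = (⅕)*(40/67) = 8/67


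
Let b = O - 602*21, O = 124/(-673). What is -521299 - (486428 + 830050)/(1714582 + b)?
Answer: -99516604274833/190900916 ≈ -5.2130e+5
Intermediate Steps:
O = -124/673 (O = 124*(-1/673) = -124/673 ≈ -0.18425)
b = -8508190/673 (b = -124/673 - 602*21 = -124/673 - 12642 = -8508190/673 ≈ -12642.)
-521299 - (486428 + 830050)/(1714582 + b) = -521299 - (486428 + 830050)/(1714582 - 8508190/673) = -521299 - 1316478/1145405496/673 = -521299 - 1316478*673/1145405496 = -521299 - 1*147664949/190900916 = -521299 - 147664949/190900916 = -99516604274833/190900916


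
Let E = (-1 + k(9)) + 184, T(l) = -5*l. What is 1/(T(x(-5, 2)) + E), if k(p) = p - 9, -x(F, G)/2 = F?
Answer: 1/133 ≈ 0.0075188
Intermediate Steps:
x(F, G) = -2*F
k(p) = -9 + p
E = 183 (E = (-1 + (-9 + 9)) + 184 = (-1 + 0) + 184 = -1 + 184 = 183)
1/(T(x(-5, 2)) + E) = 1/(-(-10)*(-5) + 183) = 1/(-5*10 + 183) = 1/(-50 + 183) = 1/133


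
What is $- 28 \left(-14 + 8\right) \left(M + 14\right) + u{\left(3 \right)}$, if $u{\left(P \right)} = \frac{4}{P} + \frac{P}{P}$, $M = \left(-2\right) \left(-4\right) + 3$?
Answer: $\frac{12607}{3} \approx 4202.3$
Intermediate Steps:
$M = 11$ ($M = 8 + 3 = 11$)
$u{\left(P \right)} = 1 + \frac{4}{P}$ ($u{\left(P \right)} = \frac{4}{P} + 1 = 1 + \frac{4}{P}$)
$- 28 \left(-14 + 8\right) \left(M + 14\right) + u{\left(3 \right)} = - 28 \left(-14 + 8\right) \left(11 + 14\right) + \frac{4 + 3}{3} = - 28 \left(\left(-6\right) 25\right) + \frac{1}{3} \cdot 7 = \left(-28\right) \left(-150\right) + \frac{7}{3} = 4200 + \frac{7}{3} = \frac{12607}{3}$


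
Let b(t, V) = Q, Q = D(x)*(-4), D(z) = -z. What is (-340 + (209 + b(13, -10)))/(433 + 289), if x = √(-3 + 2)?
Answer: -131/722 + 2*I/361 ≈ -0.18144 + 0.0055402*I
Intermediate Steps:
x = I (x = √(-1) = I ≈ 1.0*I)
Q = 4*I (Q = -I*(-4) = 4*I ≈ 4.0*I)
b(t, V) = 4*I
(-340 + (209 + b(13, -10)))/(433 + 289) = (-340 + (209 + 4*I))/(433 + 289) = (-131 + 4*I)/722 = (-131 + 4*I)*(1/722) = -131/722 + 2*I/361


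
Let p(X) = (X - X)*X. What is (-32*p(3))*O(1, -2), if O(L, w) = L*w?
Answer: 0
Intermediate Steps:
p(X) = 0 (p(X) = 0*X = 0)
(-32*p(3))*O(1, -2) = (-32*0)*(1*(-2)) = 0*(-2) = 0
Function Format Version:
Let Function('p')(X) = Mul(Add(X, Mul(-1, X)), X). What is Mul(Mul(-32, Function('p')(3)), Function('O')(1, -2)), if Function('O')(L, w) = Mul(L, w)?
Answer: 0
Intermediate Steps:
Function('p')(X) = 0 (Function('p')(X) = Mul(0, X) = 0)
Mul(Mul(-32, Function('p')(3)), Function('O')(1, -2)) = Mul(Mul(-32, 0), Mul(1, -2)) = Mul(0, -2) = 0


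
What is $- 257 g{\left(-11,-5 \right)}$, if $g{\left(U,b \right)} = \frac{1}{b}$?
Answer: $\frac{257}{5} \approx 51.4$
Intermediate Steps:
$- 257 g{\left(-11,-5 \right)} = - \frac{257}{-5} = \left(-257\right) \left(- \frac{1}{5}\right) = \frac{257}{5}$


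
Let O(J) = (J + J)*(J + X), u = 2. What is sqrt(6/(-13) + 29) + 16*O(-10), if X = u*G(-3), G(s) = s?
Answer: 5120 + sqrt(4823)/13 ≈ 5125.3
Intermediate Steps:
X = -6 (X = 2*(-3) = -6)
O(J) = 2*J*(-6 + J) (O(J) = (J + J)*(J - 6) = (2*J)*(-6 + J) = 2*J*(-6 + J))
sqrt(6/(-13) + 29) + 16*O(-10) = sqrt(6/(-13) + 29) + 16*(2*(-10)*(-6 - 10)) = sqrt(6*(-1/13) + 29) + 16*(2*(-10)*(-16)) = sqrt(-6/13 + 29) + 16*320 = sqrt(371/13) + 5120 = sqrt(4823)/13 + 5120 = 5120 + sqrt(4823)/13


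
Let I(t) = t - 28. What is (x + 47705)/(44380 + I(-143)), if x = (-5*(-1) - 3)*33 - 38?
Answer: 47733/44209 ≈ 1.0797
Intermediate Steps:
I(t) = -28 + t
x = 28 (x = (5 - 3)*33 - 38 = 2*33 - 38 = 66 - 38 = 28)
(x + 47705)/(44380 + I(-143)) = (28 + 47705)/(44380 + (-28 - 143)) = 47733/(44380 - 171) = 47733/44209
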